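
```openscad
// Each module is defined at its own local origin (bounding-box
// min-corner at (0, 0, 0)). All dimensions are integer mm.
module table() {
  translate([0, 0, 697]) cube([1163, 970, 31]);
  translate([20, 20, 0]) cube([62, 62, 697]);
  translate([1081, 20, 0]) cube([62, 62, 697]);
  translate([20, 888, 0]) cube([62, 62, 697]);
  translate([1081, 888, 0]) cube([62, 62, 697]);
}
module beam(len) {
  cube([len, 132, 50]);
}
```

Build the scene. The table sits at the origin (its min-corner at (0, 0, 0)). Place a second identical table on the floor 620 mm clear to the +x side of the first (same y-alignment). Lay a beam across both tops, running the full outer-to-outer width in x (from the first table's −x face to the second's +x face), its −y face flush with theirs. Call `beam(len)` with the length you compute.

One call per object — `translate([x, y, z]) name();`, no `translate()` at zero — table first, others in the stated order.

table();
translate([1783, 0, 0]) table();
translate([0, 0, 728]) beam(2946);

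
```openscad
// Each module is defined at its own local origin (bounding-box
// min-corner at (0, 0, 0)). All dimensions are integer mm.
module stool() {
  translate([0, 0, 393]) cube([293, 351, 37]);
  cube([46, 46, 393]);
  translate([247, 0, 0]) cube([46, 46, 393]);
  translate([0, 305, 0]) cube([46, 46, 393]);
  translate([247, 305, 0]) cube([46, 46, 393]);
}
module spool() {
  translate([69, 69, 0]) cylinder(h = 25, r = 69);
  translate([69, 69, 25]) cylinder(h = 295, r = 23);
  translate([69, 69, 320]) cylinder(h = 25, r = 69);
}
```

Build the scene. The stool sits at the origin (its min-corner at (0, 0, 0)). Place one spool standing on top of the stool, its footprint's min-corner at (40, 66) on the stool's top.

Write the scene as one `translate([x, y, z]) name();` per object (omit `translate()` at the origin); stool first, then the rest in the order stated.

stool();
translate([40, 66, 430]) spool();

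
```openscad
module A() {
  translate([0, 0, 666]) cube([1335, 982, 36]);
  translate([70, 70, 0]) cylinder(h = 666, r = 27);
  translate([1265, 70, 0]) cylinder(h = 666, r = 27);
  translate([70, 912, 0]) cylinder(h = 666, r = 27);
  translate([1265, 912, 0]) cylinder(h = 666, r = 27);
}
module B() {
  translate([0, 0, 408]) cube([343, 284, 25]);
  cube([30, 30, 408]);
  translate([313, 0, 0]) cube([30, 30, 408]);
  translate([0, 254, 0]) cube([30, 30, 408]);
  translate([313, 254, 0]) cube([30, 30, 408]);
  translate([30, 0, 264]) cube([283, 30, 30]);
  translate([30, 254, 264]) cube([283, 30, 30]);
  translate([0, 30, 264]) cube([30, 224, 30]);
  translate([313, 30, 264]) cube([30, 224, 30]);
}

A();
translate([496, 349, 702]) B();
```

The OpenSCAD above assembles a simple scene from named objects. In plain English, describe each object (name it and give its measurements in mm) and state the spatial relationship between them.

A is a table with a 1335×982 mm rectangular top, 36 mm thick, top surface at z = 702 mm, supported by four round legs of 54 mm diameter, each leg's bounding box inset 43 mm from the nearest pair of top edges, running from the floor.

B is a four-legged stool. The seat is a 343×284×25 mm slab whose top surface is at z = 433 mm; four square legs, each 30×30 mm in cross-section, run from the floor (z = 0) to the underside of the seat, each flush with a corner of the seat. Four stretchers, 30 mm wide and 30 mm tall, connect adjacent legs with their undersides at z = 264 mm, each running between the inner faces of the legs it joins and aligned with the legs' outer faces on the other axis.

The stool is on top of the table, centred.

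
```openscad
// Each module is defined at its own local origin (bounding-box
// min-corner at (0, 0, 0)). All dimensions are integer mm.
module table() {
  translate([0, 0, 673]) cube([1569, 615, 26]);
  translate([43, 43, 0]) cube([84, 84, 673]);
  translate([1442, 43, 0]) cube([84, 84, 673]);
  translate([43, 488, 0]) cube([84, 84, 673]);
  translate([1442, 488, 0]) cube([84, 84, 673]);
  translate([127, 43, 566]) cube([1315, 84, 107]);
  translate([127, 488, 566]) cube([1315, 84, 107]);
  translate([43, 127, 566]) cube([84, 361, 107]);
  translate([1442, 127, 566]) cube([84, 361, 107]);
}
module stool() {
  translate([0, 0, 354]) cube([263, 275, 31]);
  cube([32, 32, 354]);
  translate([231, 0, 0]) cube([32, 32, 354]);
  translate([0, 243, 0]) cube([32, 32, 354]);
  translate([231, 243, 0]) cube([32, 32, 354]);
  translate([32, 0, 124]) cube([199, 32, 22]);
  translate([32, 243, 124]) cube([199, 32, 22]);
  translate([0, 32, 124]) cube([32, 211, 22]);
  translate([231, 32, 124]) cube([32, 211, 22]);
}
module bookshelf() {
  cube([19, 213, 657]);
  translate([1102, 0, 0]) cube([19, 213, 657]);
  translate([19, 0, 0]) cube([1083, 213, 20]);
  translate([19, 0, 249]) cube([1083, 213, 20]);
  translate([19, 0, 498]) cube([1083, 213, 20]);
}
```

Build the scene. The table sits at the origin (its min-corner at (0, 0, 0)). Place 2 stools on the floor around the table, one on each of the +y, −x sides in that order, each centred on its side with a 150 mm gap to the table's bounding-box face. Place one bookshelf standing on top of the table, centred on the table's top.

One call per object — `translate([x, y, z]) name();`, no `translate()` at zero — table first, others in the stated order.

table();
translate([653, 765, 0]) stool();
translate([-413, 170, 0]) stool();
translate([224, 201, 699]) bookshelf();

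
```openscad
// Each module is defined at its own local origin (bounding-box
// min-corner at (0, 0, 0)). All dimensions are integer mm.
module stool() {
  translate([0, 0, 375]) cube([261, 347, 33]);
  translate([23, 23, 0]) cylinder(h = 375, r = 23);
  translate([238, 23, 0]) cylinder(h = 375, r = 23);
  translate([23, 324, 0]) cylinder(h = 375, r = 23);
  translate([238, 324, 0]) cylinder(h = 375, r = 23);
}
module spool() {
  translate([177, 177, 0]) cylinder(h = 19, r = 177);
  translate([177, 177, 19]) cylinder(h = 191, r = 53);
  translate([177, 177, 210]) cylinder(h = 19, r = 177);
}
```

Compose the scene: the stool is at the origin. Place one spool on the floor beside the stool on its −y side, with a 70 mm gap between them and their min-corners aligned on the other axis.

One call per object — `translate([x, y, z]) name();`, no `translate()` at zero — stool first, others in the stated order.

stool();
translate([0, -424, 0]) spool();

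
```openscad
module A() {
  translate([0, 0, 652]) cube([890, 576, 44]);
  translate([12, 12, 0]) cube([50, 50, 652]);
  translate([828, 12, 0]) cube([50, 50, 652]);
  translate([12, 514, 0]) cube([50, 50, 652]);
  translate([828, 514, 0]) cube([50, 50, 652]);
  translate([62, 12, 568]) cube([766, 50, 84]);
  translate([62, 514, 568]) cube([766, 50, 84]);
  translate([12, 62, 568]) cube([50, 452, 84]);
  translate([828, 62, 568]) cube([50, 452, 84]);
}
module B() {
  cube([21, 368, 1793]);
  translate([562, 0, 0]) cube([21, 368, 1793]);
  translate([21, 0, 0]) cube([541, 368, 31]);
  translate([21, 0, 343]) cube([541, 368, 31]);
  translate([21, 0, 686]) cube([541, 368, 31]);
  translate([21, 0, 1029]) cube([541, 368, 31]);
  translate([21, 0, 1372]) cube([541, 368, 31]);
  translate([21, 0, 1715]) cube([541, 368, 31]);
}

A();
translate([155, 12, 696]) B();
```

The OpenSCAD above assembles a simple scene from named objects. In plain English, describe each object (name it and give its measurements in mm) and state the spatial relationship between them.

A is a table: top 890 mm (x) × 576 mm (y), 44 mm thick, upper face at z = 696 mm, on four 50×50 mm square legs, each inset 12 mm from the nearest pair of top edges, running from z = 0 to the bottom of the top. Four apron rails, 50 mm thick and 84 mm tall, run between adjacent legs with their top edges flush with the underside of the top and their outer faces flush with the legs' outer faces.

B is an open bookshelf. Two side panels, each 21 mm thick, 368 mm deep and 1793 mm tall, stand 583 mm apart (outside-to-outside). Between them sit 6 shelves, each 31 mm thick and 368 mm deep, spanning the full gap between the sides. The bottom shelf rests on the floor (its underside at z = 0) and the clear gap between one shelf's top and the next shelf's underside is 312 mm.

The bookshelf is on top of the table.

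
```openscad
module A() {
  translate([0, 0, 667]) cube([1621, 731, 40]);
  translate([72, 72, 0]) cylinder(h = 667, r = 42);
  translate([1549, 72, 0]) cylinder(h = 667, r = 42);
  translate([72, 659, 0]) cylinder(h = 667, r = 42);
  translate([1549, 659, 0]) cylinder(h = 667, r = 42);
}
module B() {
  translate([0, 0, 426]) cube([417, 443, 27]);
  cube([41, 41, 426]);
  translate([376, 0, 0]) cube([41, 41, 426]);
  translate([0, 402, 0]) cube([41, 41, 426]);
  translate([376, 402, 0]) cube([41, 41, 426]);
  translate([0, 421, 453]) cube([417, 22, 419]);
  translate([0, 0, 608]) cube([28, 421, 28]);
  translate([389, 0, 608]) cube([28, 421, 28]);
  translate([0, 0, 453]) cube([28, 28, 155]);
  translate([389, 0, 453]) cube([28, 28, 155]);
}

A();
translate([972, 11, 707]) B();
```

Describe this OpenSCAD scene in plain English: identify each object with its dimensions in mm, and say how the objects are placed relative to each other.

A is a rectangular dining table. The top is 1621×731×40 mm with its upper surface at z = 707 mm. It stands on four round legs of 84 mm diameter, each leg's bounding box inset 30 mm from the nearest pair of top edges, running from the floor to the underside of the top.

B is a chair. The seat is a 417×443×27 mm slab with its top at z = 453 mm, on four 41×41 mm corner legs (flush with the seat edges, standing on z = 0). A flat backrest 22 mm thick, 419 mm tall, spans the full seat width and rises from the seat top along its +y edge, rear face flush with the rear of the seat. Two armrests of 28×28 mm section run along each side from the seat's front edge to the front of the backrest, top faces 183 mm above the seat top and outer faces flush with the seat's x-edges; a 28×28 mm post under the front of each armrest stands on the seat at the front corner.

The chair is on top of the table.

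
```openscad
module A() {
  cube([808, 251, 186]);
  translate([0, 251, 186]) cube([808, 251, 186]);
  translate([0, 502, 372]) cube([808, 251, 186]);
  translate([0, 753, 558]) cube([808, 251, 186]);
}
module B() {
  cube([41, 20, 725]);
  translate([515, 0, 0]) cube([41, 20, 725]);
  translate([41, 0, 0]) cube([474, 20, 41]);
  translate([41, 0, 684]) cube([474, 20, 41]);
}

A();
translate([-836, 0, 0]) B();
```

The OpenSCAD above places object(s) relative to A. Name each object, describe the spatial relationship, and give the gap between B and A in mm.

A is a staircase. B is a picture frame. The picture frame is on the floor beside the staircase on its −x side. The gap between the picture frame and the staircase is 280 mm.

The picture frame's nearest face is 280 mm from the staircase's −x face.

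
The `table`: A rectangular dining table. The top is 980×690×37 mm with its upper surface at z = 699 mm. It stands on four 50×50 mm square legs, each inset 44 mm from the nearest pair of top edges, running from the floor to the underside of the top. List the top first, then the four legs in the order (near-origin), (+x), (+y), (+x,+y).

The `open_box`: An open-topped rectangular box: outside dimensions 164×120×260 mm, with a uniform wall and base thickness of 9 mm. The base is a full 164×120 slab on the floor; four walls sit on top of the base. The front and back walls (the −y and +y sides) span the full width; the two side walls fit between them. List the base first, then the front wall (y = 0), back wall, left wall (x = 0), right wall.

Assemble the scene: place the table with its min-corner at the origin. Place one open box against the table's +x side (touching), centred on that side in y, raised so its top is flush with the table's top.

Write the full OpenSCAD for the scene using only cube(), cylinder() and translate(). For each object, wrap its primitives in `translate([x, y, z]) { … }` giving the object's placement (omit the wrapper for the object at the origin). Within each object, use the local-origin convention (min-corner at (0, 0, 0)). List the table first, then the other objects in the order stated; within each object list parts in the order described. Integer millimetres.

translate([0, 0, 662]) cube([980, 690, 37]);
translate([44, 44, 0]) cube([50, 50, 662]);
translate([886, 44, 0]) cube([50, 50, 662]);
translate([44, 596, 0]) cube([50, 50, 662]);
translate([886, 596, 0]) cube([50, 50, 662]);
translate([980, 285, 439]) {
  cube([164, 120, 9]);
  translate([0, 0, 9]) cube([164, 9, 251]);
  translate([0, 111, 9]) cube([164, 9, 251]);
  translate([0, 9, 9]) cube([9, 102, 251]);
  translate([155, 9, 9]) cube([9, 102, 251]);
}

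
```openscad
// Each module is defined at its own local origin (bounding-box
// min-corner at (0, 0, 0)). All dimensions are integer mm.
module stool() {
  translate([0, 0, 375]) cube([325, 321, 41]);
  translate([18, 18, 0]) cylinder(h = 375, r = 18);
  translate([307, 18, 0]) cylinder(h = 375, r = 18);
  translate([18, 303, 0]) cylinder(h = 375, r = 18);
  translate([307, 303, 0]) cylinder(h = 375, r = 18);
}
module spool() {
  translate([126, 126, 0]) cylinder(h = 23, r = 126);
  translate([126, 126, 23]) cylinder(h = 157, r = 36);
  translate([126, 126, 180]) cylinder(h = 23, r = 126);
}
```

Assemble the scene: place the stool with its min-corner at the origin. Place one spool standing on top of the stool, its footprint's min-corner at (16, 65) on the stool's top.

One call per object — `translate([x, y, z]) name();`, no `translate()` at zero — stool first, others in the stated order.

stool();
translate([16, 65, 416]) spool();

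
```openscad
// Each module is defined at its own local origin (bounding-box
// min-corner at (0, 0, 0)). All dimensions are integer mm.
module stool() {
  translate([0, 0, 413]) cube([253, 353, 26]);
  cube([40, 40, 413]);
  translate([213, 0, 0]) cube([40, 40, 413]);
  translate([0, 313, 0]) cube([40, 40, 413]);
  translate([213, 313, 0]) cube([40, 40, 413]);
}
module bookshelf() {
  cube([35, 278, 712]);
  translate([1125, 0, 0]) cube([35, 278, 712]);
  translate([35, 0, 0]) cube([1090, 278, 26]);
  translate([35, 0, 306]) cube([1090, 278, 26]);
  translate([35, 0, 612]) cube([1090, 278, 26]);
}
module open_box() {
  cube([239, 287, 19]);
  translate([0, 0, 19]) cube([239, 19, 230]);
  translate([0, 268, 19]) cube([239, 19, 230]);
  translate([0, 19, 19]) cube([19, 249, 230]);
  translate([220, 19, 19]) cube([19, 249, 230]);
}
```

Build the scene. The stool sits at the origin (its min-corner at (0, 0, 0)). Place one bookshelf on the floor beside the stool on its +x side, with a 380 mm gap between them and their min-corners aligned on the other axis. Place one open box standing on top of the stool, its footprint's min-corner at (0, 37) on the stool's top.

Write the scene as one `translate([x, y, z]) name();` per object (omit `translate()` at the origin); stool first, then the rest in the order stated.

stool();
translate([633, 0, 0]) bookshelf();
translate([0, 37, 439]) open_box();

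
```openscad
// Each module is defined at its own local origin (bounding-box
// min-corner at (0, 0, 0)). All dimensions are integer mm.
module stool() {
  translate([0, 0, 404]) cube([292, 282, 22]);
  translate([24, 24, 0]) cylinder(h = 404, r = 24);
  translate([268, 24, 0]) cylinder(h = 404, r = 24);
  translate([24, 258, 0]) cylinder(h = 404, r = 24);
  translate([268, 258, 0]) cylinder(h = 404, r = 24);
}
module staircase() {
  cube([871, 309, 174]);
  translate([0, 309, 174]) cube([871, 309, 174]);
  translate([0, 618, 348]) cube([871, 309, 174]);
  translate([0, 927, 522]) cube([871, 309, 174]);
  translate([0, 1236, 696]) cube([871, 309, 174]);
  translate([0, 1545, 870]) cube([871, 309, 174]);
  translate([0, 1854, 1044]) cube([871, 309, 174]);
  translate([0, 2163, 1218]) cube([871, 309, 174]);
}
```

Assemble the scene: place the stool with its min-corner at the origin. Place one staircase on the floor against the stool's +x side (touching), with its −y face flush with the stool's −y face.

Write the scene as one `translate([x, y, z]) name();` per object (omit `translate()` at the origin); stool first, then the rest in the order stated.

stool();
translate([292, 0, 0]) staircase();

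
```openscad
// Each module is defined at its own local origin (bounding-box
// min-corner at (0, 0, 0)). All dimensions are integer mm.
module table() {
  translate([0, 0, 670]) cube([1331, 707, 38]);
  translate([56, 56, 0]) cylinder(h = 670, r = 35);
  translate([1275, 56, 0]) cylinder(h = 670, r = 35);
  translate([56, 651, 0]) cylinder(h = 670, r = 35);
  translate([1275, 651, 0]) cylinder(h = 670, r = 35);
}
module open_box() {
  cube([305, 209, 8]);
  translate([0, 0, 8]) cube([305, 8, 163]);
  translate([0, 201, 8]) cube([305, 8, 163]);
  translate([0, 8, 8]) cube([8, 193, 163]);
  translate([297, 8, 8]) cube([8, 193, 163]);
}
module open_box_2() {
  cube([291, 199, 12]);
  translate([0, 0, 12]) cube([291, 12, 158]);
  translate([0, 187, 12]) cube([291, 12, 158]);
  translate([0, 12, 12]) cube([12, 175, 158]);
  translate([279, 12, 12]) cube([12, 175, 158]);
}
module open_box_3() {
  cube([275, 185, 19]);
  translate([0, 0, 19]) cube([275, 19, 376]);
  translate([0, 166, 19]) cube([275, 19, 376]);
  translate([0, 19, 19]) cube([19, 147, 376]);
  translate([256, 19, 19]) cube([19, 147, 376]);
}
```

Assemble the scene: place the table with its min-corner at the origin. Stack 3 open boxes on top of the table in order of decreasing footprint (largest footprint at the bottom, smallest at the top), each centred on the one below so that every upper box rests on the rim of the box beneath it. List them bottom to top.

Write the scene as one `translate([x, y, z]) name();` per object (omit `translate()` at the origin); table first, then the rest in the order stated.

table();
translate([513, 249, 708]) open_box();
translate([520, 254, 879]) open_box_2();
translate([528, 261, 1049]) open_box_3();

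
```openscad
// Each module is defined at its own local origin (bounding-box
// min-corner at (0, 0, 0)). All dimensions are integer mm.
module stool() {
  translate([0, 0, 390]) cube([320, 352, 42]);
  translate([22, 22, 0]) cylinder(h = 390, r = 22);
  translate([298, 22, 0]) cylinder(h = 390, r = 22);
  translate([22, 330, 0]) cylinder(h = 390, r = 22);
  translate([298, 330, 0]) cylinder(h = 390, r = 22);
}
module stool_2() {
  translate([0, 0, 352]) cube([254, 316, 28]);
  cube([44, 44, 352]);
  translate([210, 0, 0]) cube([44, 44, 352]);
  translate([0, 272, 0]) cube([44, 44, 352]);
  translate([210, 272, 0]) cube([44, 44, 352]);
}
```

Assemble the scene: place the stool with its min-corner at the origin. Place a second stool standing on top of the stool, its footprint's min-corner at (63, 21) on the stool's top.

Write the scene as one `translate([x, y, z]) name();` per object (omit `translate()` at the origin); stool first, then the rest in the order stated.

stool();
translate([63, 21, 432]) stool_2();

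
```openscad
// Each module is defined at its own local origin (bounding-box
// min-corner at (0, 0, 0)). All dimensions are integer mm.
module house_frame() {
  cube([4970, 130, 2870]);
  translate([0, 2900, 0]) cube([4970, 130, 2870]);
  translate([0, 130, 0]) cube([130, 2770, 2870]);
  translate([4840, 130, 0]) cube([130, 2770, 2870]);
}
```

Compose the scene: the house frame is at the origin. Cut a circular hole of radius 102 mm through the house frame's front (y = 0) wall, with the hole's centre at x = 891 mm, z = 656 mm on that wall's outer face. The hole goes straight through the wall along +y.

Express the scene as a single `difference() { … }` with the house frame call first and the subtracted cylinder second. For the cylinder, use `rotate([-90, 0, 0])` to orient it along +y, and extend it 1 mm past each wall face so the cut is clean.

difference() {
  house_frame();
  translate([891, -1, 656]) rotate([-90, 0, 0]) cylinder(h = 132, r = 102);
}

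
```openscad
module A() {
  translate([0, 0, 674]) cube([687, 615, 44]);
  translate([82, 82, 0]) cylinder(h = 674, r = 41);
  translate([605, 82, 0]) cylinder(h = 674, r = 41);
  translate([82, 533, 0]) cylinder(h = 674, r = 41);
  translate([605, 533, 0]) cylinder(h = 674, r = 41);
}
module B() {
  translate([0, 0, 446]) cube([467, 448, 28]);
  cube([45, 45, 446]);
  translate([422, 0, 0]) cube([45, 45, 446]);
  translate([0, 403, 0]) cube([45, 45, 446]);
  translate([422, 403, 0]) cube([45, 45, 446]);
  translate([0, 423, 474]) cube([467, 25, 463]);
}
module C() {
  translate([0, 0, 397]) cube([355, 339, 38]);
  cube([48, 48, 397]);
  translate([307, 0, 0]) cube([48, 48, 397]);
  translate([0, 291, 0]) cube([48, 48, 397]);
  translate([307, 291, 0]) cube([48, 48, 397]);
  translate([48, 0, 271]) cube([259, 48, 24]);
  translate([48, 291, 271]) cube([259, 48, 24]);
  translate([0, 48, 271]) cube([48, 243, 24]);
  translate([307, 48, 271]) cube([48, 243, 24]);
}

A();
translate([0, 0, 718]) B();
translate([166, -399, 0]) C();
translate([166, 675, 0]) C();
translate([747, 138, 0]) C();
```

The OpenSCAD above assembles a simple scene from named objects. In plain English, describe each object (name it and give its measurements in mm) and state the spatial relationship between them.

A is a table: top 687 mm (x) × 615 mm (y), 44 mm thick, upper face at z = 718 mm, on four round legs of 82 mm diameter, each leg's bounding box inset 41 mm from the nearest pair of top edges, running from z = 0 to the bottom of the top.

B is a chair: 467×448 mm seat, 28 mm thick, top at z = 474 mm, on four 45 mm square corner legs flush with the seat edges. A 25 mm thick backrest slab spans the full seat width, extending 463 mm above the seat top, its back face flush with the seat's +y edge.

C is a four-legged stool. The seat is a 355×339×38 mm slab whose top surface is at z = 435 mm; four square legs, each 48×48 mm in cross-section, run from the floor (z = 0) to the underside of the seat, each flush with a corner of the seat. Four stretchers, 48 mm wide and 24 mm tall, connect adjacent legs with their undersides at z = 271 mm, each running between the inner faces of the legs it joins and aligned with the legs' outer faces on the other axis.

The chair is on top of the table. Three stools sit around the table at the −y, +y, +x sides.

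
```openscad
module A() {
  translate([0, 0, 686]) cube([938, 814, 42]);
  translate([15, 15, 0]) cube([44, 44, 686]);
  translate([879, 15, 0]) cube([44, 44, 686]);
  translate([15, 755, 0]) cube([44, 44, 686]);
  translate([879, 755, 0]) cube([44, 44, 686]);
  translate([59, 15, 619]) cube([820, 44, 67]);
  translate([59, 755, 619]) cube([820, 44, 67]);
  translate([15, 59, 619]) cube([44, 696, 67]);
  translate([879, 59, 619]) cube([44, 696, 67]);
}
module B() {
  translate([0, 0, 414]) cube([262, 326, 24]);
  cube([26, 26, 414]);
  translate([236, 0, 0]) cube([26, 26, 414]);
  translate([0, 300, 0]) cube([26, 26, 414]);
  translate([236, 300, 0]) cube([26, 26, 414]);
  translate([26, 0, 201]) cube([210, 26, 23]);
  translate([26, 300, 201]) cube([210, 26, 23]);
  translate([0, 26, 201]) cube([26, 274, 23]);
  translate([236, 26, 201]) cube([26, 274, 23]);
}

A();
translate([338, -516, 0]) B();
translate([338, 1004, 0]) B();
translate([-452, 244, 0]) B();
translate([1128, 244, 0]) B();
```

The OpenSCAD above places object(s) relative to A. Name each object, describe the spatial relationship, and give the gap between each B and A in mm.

A is a table. B is a stool. Four stools sit around the table at the −y, +y, −x, +x sides. The gap between each stool and the table is 190 mm.

Each stool's nearest face is 190 mm from the table's bounding box.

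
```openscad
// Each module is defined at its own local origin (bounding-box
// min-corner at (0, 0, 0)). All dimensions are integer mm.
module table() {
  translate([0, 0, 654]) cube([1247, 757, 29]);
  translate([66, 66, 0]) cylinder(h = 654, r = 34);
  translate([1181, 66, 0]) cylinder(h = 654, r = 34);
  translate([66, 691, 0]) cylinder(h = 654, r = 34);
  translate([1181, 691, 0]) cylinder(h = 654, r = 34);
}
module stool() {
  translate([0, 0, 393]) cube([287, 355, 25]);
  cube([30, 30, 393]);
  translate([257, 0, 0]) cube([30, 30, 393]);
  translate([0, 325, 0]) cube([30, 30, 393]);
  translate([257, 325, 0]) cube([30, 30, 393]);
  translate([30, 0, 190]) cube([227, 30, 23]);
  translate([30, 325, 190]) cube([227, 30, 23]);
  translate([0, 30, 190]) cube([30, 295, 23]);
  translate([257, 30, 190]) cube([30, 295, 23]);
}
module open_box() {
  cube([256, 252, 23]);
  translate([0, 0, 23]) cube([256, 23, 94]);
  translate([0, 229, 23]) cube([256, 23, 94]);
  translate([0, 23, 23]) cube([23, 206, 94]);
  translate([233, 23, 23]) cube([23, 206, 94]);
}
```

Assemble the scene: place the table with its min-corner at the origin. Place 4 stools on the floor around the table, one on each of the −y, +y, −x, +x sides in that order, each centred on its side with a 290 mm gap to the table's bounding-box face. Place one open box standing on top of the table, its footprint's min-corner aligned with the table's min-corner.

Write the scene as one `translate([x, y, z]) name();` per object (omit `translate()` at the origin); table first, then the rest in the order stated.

table();
translate([480, -645, 0]) stool();
translate([480, 1047, 0]) stool();
translate([-577, 201, 0]) stool();
translate([1537, 201, 0]) stool();
translate([0, 0, 683]) open_box();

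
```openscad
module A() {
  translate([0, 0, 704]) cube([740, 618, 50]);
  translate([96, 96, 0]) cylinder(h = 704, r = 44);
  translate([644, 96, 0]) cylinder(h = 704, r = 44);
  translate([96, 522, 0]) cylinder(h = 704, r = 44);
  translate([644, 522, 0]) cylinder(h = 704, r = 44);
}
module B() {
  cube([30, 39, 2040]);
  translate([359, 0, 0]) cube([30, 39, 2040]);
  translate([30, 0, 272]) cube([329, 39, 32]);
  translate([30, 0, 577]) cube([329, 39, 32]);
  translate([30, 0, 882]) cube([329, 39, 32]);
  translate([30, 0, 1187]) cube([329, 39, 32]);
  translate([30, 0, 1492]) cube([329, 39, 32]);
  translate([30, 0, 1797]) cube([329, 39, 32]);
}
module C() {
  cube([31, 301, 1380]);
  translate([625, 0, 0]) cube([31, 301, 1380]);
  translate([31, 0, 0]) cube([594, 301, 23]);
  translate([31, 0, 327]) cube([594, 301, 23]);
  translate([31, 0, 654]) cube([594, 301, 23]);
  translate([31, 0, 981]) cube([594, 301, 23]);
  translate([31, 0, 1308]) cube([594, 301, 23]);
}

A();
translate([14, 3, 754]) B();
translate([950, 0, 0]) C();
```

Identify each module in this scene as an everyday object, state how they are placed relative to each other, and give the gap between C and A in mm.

The bookshelf's nearest face is 210 mm from the table's +x face.

A is a table. B is a ladder. C is a bookshelf. The ladder is on top of the table. The bookshelf is on the floor beside the table on its +x side. The gap between the bookshelf and the table is 210 mm.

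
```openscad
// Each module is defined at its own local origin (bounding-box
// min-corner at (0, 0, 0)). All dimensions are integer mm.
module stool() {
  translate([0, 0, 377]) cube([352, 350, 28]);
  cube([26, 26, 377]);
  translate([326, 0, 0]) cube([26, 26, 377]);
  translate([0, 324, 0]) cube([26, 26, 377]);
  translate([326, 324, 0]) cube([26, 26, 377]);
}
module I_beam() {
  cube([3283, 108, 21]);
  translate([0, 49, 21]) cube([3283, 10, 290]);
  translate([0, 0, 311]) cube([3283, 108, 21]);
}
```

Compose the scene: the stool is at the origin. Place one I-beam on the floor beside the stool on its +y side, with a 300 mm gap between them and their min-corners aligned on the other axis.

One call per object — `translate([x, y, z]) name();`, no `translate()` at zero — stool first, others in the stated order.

stool();
translate([0, 650, 0]) I_beam();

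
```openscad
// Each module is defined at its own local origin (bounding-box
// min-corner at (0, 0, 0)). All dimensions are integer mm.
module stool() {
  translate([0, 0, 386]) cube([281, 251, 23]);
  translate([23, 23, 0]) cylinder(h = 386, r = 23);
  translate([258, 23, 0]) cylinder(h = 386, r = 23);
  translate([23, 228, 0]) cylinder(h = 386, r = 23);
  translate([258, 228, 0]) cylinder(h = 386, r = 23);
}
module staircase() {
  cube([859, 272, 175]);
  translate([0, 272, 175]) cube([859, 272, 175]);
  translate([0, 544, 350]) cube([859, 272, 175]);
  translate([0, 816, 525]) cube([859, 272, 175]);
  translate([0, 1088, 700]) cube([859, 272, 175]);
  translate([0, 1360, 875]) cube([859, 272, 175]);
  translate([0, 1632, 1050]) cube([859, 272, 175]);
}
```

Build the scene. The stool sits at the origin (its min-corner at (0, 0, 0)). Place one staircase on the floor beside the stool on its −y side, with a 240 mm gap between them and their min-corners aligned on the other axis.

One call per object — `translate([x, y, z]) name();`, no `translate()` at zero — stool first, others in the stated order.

stool();
translate([0, -2144, 0]) staircase();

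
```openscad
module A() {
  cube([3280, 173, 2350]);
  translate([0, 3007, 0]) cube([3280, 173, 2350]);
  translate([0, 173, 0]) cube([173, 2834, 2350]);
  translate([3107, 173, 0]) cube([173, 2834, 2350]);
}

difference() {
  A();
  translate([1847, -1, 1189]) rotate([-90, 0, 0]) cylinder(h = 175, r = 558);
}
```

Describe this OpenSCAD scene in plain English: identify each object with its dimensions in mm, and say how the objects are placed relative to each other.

A is the wall frame of a small rectangular building: four walls, each 2350 mm tall and 173 mm thick, enclosing a footprint 3280 mm (x) by 3180 mm (y) outside-to-outside, with no floor or roof. The front and back walls (the −y and +y sides) span the full width; the two side walls fit between them.

The house frame has a circular hole of radius 558 mm through its front wall, centred at (x = 1847, z = 1189).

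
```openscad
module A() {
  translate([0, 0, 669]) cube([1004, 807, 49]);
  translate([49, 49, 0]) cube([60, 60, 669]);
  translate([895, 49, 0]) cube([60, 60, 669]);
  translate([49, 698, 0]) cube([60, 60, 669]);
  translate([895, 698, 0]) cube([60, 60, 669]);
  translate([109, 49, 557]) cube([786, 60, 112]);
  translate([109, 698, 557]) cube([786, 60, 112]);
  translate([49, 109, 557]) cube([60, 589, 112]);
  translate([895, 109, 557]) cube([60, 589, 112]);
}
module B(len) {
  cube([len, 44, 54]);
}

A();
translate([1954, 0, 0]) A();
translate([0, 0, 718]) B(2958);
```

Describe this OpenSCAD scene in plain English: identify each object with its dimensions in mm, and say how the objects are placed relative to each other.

A is a rectangular dining table. The top is 1004×807×49 mm with its upper surface at z = 718 mm. It stands on four 60×60 mm square legs, each inset 49 mm from the nearest pair of top edges, running from the floor to the underside of the top. Four apron rails, 60 mm thick and 112 mm tall, run between adjacent legs with their top edges flush with the underside of the top and their outer faces flush with the legs' outer faces.

B is a rectangular beam 2958 mm long (x), 44 mm deep (y), 54 mm thick (z).

The beam spans the tops of two tables placed 950 mm apart, resting at z = 718 mm.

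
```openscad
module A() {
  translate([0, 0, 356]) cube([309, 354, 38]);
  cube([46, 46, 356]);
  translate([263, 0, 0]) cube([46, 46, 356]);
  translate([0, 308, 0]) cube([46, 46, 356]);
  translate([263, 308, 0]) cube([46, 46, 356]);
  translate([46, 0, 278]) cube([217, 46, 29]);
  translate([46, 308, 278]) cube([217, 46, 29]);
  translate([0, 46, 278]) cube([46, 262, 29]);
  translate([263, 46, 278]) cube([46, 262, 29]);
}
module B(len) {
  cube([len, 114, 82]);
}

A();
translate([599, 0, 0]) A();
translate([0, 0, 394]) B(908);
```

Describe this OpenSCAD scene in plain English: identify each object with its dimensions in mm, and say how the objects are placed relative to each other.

A is a four-legged stool. The seat is a 309×354×38 mm slab whose top surface is at z = 394 mm; four square legs, each 46×46 mm in cross-section, run from the floor (z = 0) to the underside of the seat, each flush with a corner of the seat. Four stretchers, 46 mm wide and 29 mm tall, connect adjacent legs with their undersides at z = 278 mm, each running between the inner faces of the legs it joins and aligned with the legs' outer faces on the other axis.

B is a rectangular beam 908 mm long (x), 114 mm deep (y), 82 mm thick (z).

The beam spans the tops of two stools placed 290 mm apart, resting at z = 394 mm.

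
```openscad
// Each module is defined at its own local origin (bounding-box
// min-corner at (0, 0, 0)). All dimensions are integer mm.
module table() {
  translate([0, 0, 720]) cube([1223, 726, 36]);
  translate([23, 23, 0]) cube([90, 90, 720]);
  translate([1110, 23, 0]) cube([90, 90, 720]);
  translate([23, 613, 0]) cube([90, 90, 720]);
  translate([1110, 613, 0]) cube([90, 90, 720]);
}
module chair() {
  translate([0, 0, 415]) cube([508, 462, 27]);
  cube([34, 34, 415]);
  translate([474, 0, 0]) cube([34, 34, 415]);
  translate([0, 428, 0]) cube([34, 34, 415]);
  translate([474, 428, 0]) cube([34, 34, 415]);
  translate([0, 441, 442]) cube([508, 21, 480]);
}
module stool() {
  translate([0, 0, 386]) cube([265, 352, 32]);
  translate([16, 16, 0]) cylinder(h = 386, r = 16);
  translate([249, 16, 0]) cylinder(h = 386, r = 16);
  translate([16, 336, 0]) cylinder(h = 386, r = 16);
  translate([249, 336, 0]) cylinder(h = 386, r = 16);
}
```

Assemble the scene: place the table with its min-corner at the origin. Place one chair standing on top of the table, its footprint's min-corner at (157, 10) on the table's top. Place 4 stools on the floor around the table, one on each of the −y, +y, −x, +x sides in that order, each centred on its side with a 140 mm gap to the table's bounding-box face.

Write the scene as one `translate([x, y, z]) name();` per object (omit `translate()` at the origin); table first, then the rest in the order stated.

table();
translate([157, 10, 756]) chair();
translate([479, -492, 0]) stool();
translate([479, 866, 0]) stool();
translate([-405, 187, 0]) stool();
translate([1363, 187, 0]) stool();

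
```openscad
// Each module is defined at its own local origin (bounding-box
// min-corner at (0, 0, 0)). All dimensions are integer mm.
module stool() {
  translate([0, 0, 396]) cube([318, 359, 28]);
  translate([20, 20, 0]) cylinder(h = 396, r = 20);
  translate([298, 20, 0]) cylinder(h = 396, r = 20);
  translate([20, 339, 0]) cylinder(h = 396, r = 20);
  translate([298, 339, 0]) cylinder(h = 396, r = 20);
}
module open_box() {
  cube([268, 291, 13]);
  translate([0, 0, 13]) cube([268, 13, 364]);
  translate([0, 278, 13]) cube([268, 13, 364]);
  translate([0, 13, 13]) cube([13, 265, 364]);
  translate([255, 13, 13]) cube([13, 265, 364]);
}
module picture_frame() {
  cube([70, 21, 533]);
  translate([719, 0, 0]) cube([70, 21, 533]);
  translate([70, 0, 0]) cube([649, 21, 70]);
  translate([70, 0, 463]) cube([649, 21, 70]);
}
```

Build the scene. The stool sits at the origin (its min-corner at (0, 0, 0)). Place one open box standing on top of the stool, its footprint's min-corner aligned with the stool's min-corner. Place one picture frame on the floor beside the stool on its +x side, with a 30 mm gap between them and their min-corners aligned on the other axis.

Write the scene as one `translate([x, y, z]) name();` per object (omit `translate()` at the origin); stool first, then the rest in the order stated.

stool();
translate([0, 0, 424]) open_box();
translate([348, 0, 0]) picture_frame();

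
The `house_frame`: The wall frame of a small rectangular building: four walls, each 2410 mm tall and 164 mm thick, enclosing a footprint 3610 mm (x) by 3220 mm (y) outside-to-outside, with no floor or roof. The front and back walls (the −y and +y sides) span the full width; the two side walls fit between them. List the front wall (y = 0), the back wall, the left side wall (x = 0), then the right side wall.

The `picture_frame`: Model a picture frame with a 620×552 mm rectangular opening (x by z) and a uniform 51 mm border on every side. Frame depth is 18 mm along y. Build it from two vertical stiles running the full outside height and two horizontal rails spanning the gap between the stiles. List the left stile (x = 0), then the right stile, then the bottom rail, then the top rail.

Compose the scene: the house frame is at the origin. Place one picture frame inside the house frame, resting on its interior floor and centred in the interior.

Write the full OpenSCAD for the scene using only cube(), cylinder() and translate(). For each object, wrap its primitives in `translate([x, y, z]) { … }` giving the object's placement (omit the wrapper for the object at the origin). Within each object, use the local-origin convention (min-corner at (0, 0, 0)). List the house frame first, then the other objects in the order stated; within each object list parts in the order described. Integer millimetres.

cube([3610, 164, 2410]);
translate([0, 3056, 0]) cube([3610, 164, 2410]);
translate([0, 164, 0]) cube([164, 2892, 2410]);
translate([3446, 164, 0]) cube([164, 2892, 2410]);
translate([1444, 1601, 0]) {
  cube([51, 18, 654]);
  translate([671, 0, 0]) cube([51, 18, 654]);
  translate([51, 0, 0]) cube([620, 18, 51]);
  translate([51, 0, 603]) cube([620, 18, 51]);
}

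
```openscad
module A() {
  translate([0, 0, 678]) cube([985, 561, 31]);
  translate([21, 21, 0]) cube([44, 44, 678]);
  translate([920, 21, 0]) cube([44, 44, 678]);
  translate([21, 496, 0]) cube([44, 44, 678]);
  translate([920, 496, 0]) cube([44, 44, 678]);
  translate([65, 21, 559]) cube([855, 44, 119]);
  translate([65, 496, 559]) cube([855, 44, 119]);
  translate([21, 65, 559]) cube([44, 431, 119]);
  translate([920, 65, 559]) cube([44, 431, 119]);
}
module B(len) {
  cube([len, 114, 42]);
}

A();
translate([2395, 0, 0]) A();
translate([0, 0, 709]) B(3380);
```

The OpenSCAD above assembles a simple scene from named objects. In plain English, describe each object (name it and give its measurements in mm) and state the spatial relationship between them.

A is a rectangular dining table. The top is 985×561×31 mm with its upper surface at z = 709 mm. It stands on four 44×44 mm square legs, each inset 21 mm from the nearest pair of top edges, running from the floor to the underside of the top. Four apron rails, 44 mm thick and 119 mm tall, run between adjacent legs with their top edges flush with the underside of the top and their outer faces flush with the legs' outer faces.

B is a rectangular beam 3380 mm long (x), 114 mm deep (y), 42 mm thick (z).

The beam spans the tops of two tables placed 1410 mm apart, resting at z = 709 mm.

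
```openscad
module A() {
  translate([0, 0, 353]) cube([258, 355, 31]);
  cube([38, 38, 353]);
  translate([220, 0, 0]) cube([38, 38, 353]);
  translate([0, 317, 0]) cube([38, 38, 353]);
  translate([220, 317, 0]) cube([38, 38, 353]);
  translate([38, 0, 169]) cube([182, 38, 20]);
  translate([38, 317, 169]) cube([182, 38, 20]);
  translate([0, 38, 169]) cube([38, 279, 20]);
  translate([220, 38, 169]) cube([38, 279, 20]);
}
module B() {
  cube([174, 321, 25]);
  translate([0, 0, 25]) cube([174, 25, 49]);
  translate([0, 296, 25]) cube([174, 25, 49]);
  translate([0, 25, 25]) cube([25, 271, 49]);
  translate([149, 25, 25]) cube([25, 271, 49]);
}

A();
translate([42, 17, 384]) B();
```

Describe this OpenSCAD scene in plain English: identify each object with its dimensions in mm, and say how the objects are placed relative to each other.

A is a simple wooden stool: a rectangular seat 258 mm (x) by 355 mm (y), 31 mm thick, top face at z = 384 mm, on four square legs, each 38×38 mm in cross-section. The legs rest on z = 0, each flush with a corner of the seat. Four stretchers, 38 mm wide and 20 mm tall, connect adjacent legs with their undersides at z = 169 mm, each running between the inner faces of the legs it joins and aligned with the legs' outer faces on the other axis.

B is an open storage box with external size 174×321×74 mm and wall thickness 25 mm (the base is also 25 mm thick). The base covers the whole footprint; the four walls stand on the base, with the y-facing walls full-width and the x-facing walls fitting between their inner faces.

The open box is on top of the stool, centred.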